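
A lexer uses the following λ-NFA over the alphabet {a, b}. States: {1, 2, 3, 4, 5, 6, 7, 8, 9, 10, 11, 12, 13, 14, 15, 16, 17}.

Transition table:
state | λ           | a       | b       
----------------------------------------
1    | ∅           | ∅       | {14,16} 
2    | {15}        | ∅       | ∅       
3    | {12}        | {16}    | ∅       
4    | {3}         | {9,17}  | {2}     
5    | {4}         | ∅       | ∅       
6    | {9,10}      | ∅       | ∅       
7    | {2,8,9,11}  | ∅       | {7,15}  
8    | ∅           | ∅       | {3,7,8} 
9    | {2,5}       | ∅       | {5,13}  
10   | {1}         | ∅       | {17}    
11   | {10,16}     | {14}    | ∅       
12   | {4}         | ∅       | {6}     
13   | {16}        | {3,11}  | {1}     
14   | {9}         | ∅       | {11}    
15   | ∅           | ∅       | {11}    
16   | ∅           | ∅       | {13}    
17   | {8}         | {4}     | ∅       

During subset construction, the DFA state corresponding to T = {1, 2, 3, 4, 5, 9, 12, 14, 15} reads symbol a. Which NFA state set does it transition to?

{2, 3, 4, 5, 8, 9, 12, 15, 16, 17}

3 on a → {16}.
4 on a → {9, 17}.
No a-transition from 1, 2, 5, 9, 12, 14, 15.
Union after reading a: {9, 16, 17}.
Now take the λ-closure:
From 9 via λ: add 2, 5.
From 17 via λ: add 8.
From 2 via λ: add 15.
From 5 via λ: add 4.
From 4 via λ: add 3.
From 3 via λ: add 12.
No new states can be added; the closed set is {2, 3, 4, 5, 8, 9, 12, 15, 16, 17}.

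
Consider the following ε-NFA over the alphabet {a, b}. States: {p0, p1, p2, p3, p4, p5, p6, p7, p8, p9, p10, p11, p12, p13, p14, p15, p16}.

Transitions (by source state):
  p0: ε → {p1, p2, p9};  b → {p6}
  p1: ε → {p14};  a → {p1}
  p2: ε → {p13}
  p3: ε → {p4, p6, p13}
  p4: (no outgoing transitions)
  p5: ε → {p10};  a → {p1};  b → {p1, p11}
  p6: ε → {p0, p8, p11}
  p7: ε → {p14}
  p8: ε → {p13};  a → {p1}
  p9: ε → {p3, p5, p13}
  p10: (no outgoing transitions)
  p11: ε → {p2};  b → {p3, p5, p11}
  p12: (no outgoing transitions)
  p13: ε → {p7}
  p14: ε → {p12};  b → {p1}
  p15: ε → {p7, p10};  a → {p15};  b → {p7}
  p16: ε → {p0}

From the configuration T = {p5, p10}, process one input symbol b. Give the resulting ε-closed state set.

p5 on b → {p1, p11}.
No b-transition from p10.
Union after reading b: {p1, p11}.
Now take the ε-closure:
From p1 via ε: add p14.
From p11 via ε: add p2.
From p2 via ε: add p13.
From p14 via ε: add p12.
From p13 via ε: add p7.
No new states can be added; the closed set is {p1, p2, p7, p11, p12, p13, p14}.

{p1, p2, p7, p11, p12, p13, p14}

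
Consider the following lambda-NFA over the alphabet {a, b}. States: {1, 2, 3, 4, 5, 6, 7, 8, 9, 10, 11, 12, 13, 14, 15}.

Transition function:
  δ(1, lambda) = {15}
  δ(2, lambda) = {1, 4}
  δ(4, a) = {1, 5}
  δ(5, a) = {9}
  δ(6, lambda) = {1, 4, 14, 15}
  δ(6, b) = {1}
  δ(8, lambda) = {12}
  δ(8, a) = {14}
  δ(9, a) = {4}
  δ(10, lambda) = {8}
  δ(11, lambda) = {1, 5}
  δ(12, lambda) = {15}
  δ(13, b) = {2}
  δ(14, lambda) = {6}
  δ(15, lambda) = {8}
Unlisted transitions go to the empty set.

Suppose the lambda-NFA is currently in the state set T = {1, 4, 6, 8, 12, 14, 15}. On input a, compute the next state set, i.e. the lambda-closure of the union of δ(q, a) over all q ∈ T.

{1, 4, 5, 6, 8, 12, 14, 15}

4 on a → {1, 5}.
8 on a → {14}.
No a-transition from 1, 6, 12, 14, 15.
Union after reading a: {1, 5, 14}.
Now take the lambda-closure:
From 1 via lambda: add 15.
From 14 via lambda: add 6.
From 6 via lambda: add 4.
From 15 via lambda: add 8.
From 8 via lambda: add 12.
No new states can be added; the closed set is {1, 4, 5, 6, 8, 12, 14, 15}.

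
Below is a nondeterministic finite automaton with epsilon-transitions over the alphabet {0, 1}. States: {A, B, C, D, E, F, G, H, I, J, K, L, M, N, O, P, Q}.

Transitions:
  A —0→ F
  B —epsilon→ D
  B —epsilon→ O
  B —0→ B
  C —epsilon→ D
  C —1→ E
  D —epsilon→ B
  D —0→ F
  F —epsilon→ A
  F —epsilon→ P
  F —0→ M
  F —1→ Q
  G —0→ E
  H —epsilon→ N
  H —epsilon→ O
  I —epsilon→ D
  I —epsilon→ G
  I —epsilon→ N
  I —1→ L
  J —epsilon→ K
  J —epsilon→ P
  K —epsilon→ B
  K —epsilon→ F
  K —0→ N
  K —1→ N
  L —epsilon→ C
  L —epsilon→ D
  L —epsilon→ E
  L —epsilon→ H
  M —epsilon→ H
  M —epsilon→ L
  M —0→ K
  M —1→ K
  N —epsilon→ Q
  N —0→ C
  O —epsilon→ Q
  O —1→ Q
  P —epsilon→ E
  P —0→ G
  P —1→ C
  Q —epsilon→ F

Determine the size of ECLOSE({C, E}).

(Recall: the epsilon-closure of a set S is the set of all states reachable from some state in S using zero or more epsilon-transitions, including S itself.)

Start with {C, E}.
From C via epsilon: add D.
From D via epsilon: add B.
From B via epsilon: add O.
From O via epsilon: add Q.
From Q via epsilon: add F.
From F via epsilon: add A, P.
epsilon-closure = {A, B, C, D, E, F, O, P, Q}, which has 9 states.

9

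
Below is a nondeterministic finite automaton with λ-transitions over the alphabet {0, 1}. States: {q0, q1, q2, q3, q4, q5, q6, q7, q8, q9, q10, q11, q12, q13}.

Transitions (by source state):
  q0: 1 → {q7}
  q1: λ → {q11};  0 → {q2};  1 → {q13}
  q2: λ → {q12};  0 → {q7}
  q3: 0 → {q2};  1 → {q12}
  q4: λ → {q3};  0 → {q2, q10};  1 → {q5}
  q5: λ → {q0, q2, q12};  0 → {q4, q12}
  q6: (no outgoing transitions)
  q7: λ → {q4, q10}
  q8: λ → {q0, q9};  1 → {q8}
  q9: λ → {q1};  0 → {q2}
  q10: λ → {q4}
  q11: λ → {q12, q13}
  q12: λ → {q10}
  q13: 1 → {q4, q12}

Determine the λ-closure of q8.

Start with {q8}.
From q8 via λ: add q0, q9.
From q9 via λ: add q1.
From q1 via λ: add q11.
From q11 via λ: add q12, q13.
From q12 via λ: add q10.
From q10 via λ: add q4.
From q4 via λ: add q3.
No new states can be added; the closed set is {q0, q1, q3, q4, q8, q9, q10, q11, q12, q13}.

{q0, q1, q3, q4, q8, q9, q10, q11, q12, q13}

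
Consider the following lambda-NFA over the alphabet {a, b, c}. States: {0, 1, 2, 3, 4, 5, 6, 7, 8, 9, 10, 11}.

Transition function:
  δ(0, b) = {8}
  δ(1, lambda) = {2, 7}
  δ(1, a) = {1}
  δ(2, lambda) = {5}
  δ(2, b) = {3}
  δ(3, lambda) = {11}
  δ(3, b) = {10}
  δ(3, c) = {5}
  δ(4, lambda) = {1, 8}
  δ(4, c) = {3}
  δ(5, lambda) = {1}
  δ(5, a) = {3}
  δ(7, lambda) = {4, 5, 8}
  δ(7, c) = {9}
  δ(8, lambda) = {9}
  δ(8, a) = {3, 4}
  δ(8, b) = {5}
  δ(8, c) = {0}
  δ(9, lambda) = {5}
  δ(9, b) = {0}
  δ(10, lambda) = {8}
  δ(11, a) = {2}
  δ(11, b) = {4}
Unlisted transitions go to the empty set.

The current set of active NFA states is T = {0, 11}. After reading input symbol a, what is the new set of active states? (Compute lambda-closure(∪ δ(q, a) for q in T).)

11 on a → {2}.
No a-transition from 0.
Union after reading a: {2}.
Now take the lambda-closure:
From 2 via lambda: add 5.
From 5 via lambda: add 1.
From 1 via lambda: add 7.
From 7 via lambda: add 4, 8.
From 8 via lambda: add 9.
No new states can be added; the closed set is {1, 2, 4, 5, 7, 8, 9}.

{1, 2, 4, 5, 7, 8, 9}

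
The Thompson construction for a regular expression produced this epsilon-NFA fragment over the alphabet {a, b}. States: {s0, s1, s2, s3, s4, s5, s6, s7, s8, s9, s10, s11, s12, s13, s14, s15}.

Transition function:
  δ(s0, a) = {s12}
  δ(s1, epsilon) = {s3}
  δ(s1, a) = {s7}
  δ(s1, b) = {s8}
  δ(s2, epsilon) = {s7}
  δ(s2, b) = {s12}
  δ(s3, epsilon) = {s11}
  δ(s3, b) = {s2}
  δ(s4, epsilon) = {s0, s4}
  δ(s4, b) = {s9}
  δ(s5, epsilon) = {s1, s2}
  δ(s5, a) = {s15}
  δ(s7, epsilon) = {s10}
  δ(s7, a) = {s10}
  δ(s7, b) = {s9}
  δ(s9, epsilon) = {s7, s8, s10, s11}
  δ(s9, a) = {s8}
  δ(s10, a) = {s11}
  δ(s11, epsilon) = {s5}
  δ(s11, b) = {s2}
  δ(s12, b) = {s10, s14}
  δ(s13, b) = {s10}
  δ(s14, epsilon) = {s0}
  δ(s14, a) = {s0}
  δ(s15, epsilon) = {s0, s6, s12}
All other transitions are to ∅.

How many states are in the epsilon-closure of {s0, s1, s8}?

Start with {s0, s1, s8}.
From s1 via epsilon: add s3.
From s3 via epsilon: add s11.
From s11 via epsilon: add s5.
From s5 via epsilon: add s2.
From s2 via epsilon: add s7.
From s7 via epsilon: add s10.
epsilon-closure = {s0, s1, s2, s3, s5, s7, s8, s10, s11}, which has 9 states.

9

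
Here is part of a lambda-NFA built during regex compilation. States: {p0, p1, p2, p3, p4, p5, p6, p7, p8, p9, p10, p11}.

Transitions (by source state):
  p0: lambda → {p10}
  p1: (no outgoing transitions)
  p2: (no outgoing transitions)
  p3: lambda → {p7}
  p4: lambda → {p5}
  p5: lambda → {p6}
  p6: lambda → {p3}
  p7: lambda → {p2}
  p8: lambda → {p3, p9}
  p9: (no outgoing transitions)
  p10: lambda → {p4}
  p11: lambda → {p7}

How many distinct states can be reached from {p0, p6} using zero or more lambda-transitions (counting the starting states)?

Start with {p0, p6}.
From p0 via lambda: add p10.
From p6 via lambda: add p3.
From p3 via lambda: add p7.
From p10 via lambda: add p4.
From p4 via lambda: add p5.
From p7 via lambda: add p2.
lambda-closure = {p0, p2, p3, p4, p5, p6, p7, p10}, which has 8 states.

8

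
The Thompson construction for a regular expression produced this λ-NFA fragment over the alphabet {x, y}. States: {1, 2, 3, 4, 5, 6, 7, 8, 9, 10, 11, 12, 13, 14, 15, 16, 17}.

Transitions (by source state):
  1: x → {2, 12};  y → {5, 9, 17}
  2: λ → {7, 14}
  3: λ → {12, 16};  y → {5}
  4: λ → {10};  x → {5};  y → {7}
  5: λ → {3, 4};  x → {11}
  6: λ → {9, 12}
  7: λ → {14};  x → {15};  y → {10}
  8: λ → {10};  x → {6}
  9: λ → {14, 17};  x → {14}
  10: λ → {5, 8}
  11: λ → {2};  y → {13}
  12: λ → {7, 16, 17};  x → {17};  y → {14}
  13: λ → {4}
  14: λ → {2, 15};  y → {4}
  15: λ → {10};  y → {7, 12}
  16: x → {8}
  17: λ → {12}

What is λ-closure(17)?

Start with {17}.
From 17 via λ: add 12.
From 12 via λ: add 7, 16.
From 7 via λ: add 14.
From 14 via λ: add 2, 15.
From 15 via λ: add 10.
From 10 via λ: add 5, 8.
From 5 via λ: add 3, 4.
No new states can be added; the closed set is {2, 3, 4, 5, 7, 8, 10, 12, 14, 15, 16, 17}.

{2, 3, 4, 5, 7, 8, 10, 12, 14, 15, 16, 17}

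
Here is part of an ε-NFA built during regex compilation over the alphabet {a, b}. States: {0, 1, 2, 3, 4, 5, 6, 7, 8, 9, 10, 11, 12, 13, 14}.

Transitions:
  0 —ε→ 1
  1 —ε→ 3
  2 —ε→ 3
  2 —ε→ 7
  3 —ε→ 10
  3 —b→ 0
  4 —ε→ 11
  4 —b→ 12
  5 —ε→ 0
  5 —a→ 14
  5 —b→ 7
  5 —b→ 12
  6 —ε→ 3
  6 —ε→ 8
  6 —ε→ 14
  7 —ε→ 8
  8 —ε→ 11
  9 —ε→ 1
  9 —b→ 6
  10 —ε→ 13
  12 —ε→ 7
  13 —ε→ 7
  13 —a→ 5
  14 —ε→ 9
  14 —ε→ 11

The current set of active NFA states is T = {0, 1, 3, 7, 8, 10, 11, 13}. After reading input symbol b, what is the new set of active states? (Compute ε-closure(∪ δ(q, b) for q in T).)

{0, 1, 3, 7, 8, 10, 11, 13}

3 on b → {0}.
No b-transition from 0, 1, 7, 8, 10, 11, 13.
Union after reading b: {0}.
Now take the ε-closure:
From 0 via ε: add 1.
From 1 via ε: add 3.
From 3 via ε: add 10.
From 10 via ε: add 13.
From 13 via ε: add 7.
From 7 via ε: add 8.
From 8 via ε: add 11.
No new states can be added; the closed set is {0, 1, 3, 7, 8, 10, 11, 13}.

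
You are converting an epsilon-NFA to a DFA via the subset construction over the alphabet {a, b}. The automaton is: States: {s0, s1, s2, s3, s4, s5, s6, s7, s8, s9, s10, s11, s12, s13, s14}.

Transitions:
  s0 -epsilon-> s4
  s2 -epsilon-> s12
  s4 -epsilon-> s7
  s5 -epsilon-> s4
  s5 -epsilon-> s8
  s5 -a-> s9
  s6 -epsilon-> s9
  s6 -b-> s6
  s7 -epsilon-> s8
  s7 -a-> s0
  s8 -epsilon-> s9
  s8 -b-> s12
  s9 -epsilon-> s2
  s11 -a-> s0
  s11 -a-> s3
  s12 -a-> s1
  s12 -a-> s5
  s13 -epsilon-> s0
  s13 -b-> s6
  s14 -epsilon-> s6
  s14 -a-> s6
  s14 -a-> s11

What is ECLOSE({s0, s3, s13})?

Start with {s0, s3, s13}.
From s0 via epsilon: add s4.
From s4 via epsilon: add s7.
From s7 via epsilon: add s8.
From s8 via epsilon: add s9.
From s9 via epsilon: add s2.
From s2 via epsilon: add s12.
No new states can be added; the closed set is {s0, s2, s3, s4, s7, s8, s9, s12, s13}.

{s0, s2, s3, s4, s7, s8, s9, s12, s13}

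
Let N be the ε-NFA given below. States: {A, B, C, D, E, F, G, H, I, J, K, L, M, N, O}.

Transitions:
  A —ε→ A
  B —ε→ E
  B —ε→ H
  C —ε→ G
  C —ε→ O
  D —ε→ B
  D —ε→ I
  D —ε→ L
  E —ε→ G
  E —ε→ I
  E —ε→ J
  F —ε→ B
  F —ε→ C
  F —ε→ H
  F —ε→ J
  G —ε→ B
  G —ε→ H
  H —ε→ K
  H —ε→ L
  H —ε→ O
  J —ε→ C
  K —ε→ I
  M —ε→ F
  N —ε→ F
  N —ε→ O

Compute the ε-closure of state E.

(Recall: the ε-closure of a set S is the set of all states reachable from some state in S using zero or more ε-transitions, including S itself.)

{B, C, E, G, H, I, J, K, L, O}

Start with {E}.
From E via ε: add G, I, J.
From G via ε: add B, H.
From J via ε: add C.
From C via ε: add O.
From H via ε: add K, L.
No new states can be added; the closed set is {B, C, E, G, H, I, J, K, L, O}.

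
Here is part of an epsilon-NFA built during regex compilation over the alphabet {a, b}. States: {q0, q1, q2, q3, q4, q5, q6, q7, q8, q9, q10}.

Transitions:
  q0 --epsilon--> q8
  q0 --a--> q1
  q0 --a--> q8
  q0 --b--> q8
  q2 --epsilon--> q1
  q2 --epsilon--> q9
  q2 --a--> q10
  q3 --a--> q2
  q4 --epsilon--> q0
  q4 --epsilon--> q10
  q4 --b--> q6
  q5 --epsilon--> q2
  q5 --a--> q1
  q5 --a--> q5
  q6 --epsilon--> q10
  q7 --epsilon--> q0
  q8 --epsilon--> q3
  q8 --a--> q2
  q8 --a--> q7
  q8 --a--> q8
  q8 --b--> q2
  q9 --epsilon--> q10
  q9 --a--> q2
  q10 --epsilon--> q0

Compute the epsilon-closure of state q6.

Start with {q6}.
From q6 via epsilon: add q10.
From q10 via epsilon: add q0.
From q0 via epsilon: add q8.
From q8 via epsilon: add q3.
No new states can be added; the closed set is {q0, q3, q6, q8, q10}.

{q0, q3, q6, q8, q10}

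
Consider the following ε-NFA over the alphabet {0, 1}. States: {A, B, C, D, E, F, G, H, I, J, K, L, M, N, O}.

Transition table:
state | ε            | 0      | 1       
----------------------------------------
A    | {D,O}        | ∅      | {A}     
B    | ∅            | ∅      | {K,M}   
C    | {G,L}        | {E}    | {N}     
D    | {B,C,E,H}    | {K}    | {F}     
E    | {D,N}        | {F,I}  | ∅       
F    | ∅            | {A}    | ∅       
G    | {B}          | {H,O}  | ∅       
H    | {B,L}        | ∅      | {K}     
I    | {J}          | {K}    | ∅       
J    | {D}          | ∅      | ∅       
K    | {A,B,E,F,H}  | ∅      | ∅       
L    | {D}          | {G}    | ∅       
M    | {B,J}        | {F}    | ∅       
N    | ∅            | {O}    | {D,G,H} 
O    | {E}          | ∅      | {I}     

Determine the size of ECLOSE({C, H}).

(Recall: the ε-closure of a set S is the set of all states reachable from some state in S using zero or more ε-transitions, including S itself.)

8

Start with {C, H}.
From C via ε: add G, L.
From H via ε: add B.
From L via ε: add D.
From D via ε: add E.
From E via ε: add N.
ε-closure = {B, C, D, E, G, H, L, N}, which has 8 states.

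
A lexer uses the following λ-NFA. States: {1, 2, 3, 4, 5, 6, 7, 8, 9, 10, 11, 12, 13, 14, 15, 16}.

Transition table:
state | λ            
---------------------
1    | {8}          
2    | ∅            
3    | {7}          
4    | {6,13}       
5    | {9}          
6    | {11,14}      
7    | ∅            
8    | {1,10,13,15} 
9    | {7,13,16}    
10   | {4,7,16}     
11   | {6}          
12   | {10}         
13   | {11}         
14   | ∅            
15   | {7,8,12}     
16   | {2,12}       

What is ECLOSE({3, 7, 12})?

{2, 3, 4, 6, 7, 10, 11, 12, 13, 14, 16}

Start with {3, 7, 12}.
From 12 via λ: add 10.
From 10 via λ: add 4, 16.
From 4 via λ: add 6, 13.
From 16 via λ: add 2.
From 6 via λ: add 11, 14.
No new states can be added; the closed set is {2, 3, 4, 6, 7, 10, 11, 12, 13, 14, 16}.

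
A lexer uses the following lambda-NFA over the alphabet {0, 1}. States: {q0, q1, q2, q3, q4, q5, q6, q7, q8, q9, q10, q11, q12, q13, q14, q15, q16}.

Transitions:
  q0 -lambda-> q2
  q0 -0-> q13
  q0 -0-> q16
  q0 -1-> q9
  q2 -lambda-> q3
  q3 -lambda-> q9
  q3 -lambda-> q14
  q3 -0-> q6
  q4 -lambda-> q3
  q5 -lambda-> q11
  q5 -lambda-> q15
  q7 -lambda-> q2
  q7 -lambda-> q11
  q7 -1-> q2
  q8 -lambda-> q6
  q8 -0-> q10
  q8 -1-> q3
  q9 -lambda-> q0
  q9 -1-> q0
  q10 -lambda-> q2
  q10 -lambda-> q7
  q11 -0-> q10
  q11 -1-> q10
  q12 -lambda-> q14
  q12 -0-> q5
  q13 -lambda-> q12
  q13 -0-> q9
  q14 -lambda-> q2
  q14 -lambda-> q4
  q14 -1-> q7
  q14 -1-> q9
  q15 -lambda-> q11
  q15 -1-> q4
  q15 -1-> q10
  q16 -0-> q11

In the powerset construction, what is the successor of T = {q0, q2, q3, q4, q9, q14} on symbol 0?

{q0, q2, q3, q4, q6, q9, q12, q13, q14, q16}

q0 on 0 → {q13, q16}.
q3 on 0 → {q6}.
No 0-transition from q2, q4, q9, q14.
Union after reading 0: {q6, q13, q16}.
Now take the lambda-closure:
From q13 via lambda: add q12.
From q12 via lambda: add q14.
From q14 via lambda: add q2, q4.
From q2 via lambda: add q3.
From q3 via lambda: add q9.
From q9 via lambda: add q0.
No new states can be added; the closed set is {q0, q2, q3, q4, q6, q9, q12, q13, q14, q16}.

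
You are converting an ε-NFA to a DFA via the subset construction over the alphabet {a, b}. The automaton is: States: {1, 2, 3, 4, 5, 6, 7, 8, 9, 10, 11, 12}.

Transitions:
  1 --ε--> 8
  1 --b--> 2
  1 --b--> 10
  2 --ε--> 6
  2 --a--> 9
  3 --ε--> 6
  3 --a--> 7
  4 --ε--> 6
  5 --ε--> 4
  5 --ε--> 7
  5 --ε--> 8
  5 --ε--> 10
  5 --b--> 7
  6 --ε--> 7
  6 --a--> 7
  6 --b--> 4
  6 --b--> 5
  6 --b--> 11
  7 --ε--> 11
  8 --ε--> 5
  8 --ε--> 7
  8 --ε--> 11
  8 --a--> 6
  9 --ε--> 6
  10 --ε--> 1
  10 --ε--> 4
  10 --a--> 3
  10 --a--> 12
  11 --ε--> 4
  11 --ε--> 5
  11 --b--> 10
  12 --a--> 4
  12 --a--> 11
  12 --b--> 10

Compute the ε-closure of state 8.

Start with {8}.
From 8 via ε: add 5, 7, 11.
From 5 via ε: add 4, 10.
From 4 via ε: add 6.
From 10 via ε: add 1.
No new states can be added; the closed set is {1, 4, 5, 6, 7, 8, 10, 11}.

{1, 4, 5, 6, 7, 8, 10, 11}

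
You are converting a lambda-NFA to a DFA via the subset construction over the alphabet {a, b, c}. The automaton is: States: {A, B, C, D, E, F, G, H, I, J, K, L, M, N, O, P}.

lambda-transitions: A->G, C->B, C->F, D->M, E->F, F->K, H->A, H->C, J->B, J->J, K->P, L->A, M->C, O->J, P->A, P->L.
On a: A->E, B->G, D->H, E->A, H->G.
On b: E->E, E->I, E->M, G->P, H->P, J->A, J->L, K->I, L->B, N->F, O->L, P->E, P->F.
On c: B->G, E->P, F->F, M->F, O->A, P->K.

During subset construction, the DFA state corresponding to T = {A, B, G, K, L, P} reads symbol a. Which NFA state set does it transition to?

{A, E, F, G, K, L, P}

A on a → {E}.
B on a → {G}.
No a-transition from G, K, L, P.
Union after reading a: {E, G}.
Now take the lambda-closure:
From E via lambda: add F.
From F via lambda: add K.
From K via lambda: add P.
From P via lambda: add A, L.
No new states can be added; the closed set is {A, E, F, G, K, L, P}.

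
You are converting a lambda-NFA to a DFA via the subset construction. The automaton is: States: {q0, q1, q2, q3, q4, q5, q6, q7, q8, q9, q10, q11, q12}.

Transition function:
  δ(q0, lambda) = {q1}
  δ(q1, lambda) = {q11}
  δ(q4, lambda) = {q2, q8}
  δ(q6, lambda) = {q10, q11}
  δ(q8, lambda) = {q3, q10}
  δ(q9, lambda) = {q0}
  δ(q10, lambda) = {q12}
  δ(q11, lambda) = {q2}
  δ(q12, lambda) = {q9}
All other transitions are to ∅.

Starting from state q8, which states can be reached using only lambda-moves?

{q0, q1, q2, q3, q8, q9, q10, q11, q12}

Start with {q8}.
From q8 via lambda: add q3, q10.
From q10 via lambda: add q12.
From q12 via lambda: add q9.
From q9 via lambda: add q0.
From q0 via lambda: add q1.
From q1 via lambda: add q11.
From q11 via lambda: add q2.
No new states can be added; the closed set is {q0, q1, q2, q3, q8, q9, q10, q11, q12}.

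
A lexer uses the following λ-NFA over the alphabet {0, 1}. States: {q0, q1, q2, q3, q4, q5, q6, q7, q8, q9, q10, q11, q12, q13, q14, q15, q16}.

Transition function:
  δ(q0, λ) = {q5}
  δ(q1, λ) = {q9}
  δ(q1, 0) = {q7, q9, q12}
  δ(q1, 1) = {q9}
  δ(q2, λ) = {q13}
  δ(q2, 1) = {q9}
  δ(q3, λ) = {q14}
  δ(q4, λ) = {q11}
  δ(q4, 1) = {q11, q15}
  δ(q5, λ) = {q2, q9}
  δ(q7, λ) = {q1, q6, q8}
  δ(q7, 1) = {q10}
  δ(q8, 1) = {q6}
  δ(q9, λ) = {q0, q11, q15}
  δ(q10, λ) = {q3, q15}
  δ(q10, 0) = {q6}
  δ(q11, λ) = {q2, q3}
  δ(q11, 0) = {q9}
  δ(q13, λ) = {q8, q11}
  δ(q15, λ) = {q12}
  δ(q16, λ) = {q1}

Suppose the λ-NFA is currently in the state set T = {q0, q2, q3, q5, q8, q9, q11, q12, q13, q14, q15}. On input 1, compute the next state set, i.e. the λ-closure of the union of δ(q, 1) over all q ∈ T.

{q0, q2, q3, q5, q6, q8, q9, q11, q12, q13, q14, q15}

q2 on 1 → {q9}.
q8 on 1 → {q6}.
No 1-transition from q0, q3, q5, q9, q11, q12, q13, q14, q15.
Union after reading 1: {q6, q9}.
Now take the λ-closure:
From q9 via λ: add q0, q11, q15.
From q0 via λ: add q5.
From q11 via λ: add q2, q3.
From q15 via λ: add q12.
From q2 via λ: add q13.
From q3 via λ: add q14.
From q13 via λ: add q8.
No new states can be added; the closed set is {q0, q2, q3, q5, q6, q8, q9, q11, q12, q13, q14, q15}.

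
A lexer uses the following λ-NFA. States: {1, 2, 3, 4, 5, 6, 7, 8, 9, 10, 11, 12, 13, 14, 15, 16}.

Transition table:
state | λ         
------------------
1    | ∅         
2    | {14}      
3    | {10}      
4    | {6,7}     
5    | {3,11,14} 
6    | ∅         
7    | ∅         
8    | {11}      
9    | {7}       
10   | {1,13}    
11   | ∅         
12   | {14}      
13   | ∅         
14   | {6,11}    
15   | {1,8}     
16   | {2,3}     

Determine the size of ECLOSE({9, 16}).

Start with {9, 16}.
From 9 via λ: add 7.
From 16 via λ: add 2, 3.
From 2 via λ: add 14.
From 3 via λ: add 10.
From 10 via λ: add 1, 13.
From 14 via λ: add 6, 11.
λ-closure = {1, 2, 3, 6, 7, 9, 10, 11, 13, 14, 16}, which has 11 states.

11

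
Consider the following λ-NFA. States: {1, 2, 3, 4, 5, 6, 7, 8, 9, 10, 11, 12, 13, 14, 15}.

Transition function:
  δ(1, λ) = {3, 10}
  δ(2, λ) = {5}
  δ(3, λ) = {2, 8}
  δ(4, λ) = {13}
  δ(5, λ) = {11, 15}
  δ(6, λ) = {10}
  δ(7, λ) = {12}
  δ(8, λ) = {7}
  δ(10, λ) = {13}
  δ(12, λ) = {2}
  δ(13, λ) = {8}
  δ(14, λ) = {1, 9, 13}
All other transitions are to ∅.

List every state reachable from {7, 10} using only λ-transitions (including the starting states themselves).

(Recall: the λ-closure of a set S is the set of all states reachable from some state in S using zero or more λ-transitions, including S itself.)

Start with {7, 10}.
From 7 via λ: add 12.
From 10 via λ: add 13.
From 12 via λ: add 2.
From 13 via λ: add 8.
From 2 via λ: add 5.
From 5 via λ: add 11, 15.
No new states can be added; the closed set is {2, 5, 7, 8, 10, 11, 12, 13, 15}.

{2, 5, 7, 8, 10, 11, 12, 13, 15}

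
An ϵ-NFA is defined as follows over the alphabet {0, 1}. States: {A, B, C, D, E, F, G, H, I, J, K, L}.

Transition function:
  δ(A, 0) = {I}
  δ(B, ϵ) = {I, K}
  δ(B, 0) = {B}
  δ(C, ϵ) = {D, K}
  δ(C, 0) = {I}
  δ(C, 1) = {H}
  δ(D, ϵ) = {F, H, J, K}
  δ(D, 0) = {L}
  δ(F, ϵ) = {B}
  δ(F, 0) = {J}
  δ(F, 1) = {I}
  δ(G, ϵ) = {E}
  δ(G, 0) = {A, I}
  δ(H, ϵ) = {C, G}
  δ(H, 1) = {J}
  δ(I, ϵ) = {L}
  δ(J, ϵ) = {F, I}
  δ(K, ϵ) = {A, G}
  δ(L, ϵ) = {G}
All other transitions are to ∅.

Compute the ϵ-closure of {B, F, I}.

{A, B, E, F, G, I, K, L}

Start with {B, F, I}.
From B via ϵ: add K.
From I via ϵ: add L.
From K via ϵ: add A, G.
From G via ϵ: add E.
No new states can be added; the closed set is {A, B, E, F, G, I, K, L}.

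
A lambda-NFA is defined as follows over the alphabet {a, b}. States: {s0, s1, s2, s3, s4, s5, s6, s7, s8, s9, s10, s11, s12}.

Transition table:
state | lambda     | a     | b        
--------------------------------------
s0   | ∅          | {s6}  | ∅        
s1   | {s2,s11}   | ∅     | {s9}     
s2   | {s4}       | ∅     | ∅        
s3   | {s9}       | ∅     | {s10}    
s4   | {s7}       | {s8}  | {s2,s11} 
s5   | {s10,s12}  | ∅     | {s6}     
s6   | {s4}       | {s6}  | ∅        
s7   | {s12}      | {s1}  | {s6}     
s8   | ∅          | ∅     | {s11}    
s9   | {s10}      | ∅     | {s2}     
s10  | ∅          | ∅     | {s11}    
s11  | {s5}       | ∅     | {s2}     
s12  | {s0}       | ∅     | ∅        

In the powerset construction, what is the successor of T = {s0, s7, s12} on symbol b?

{s0, s4, s6, s7, s12}

s7 on b → {s6}.
No b-transition from s0, s12.
Union after reading b: {s6}.
Now take the lambda-closure:
From s6 via lambda: add s4.
From s4 via lambda: add s7.
From s7 via lambda: add s12.
From s12 via lambda: add s0.
No new states can be added; the closed set is {s0, s4, s6, s7, s12}.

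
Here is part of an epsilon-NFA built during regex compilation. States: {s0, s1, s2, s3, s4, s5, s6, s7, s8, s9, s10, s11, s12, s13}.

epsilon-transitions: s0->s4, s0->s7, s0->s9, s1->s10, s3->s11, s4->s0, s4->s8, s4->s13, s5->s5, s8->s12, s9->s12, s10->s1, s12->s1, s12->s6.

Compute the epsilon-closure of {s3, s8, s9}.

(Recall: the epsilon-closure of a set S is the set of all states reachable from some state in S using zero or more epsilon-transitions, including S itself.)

{s1, s3, s6, s8, s9, s10, s11, s12}

Start with {s3, s8, s9}.
From s3 via epsilon: add s11.
From s8 via epsilon: add s12.
From s12 via epsilon: add s1, s6.
From s1 via epsilon: add s10.
No new states can be added; the closed set is {s1, s3, s6, s8, s9, s10, s11, s12}.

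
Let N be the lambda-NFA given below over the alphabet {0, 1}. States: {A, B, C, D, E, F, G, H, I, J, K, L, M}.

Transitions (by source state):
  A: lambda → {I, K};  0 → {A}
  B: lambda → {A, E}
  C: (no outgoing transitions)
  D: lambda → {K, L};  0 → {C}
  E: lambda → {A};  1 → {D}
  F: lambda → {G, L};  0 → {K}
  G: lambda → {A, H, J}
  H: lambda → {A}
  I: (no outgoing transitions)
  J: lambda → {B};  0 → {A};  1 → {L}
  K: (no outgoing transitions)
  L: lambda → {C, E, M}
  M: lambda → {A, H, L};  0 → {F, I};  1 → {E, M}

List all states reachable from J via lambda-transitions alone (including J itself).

Start with {J}.
From J via lambda: add B.
From B via lambda: add A, E.
From A via lambda: add I, K.
No new states can be added; the closed set is {A, B, E, I, J, K}.

{A, B, E, I, J, K}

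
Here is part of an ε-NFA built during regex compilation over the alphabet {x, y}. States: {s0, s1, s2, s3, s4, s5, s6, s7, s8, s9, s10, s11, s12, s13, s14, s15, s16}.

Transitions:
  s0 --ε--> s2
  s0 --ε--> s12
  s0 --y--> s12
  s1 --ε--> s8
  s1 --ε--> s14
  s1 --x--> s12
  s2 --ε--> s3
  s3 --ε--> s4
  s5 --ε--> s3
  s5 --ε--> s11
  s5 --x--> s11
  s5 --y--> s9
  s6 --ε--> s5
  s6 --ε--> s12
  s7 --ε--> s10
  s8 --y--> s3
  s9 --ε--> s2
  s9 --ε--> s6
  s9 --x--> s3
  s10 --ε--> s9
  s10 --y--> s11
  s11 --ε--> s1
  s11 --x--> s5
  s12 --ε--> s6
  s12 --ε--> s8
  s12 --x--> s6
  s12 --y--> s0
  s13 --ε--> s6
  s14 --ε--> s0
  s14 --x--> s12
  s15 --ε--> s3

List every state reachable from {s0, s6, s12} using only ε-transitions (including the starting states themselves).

Start with {s0, s6, s12}.
From s0 via ε: add s2.
From s6 via ε: add s5.
From s12 via ε: add s8.
From s2 via ε: add s3.
From s5 via ε: add s11.
From s3 via ε: add s4.
From s11 via ε: add s1.
From s1 via ε: add s14.
No new states can be added; the closed set is {s0, s1, s2, s3, s4, s5, s6, s8, s11, s12, s14}.

{s0, s1, s2, s3, s4, s5, s6, s8, s11, s12, s14}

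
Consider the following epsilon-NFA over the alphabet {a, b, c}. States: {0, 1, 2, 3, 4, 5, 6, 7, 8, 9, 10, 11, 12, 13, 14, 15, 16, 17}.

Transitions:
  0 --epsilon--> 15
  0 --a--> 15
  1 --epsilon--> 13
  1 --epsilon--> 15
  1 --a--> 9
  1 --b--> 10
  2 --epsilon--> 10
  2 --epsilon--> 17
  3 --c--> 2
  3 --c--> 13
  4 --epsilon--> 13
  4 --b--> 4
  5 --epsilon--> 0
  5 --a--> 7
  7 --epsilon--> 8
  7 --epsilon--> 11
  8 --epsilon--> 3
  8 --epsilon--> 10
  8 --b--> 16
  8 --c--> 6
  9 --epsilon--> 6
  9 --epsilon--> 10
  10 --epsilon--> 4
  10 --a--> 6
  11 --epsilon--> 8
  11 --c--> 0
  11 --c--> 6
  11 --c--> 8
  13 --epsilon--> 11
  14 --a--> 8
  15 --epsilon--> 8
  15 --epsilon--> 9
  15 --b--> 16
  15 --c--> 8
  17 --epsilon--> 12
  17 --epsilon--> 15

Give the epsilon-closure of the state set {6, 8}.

Start with {6, 8}.
From 8 via epsilon: add 3, 10.
From 10 via epsilon: add 4.
From 4 via epsilon: add 13.
From 13 via epsilon: add 11.
No new states can be added; the closed set is {3, 4, 6, 8, 10, 11, 13}.

{3, 4, 6, 8, 10, 11, 13}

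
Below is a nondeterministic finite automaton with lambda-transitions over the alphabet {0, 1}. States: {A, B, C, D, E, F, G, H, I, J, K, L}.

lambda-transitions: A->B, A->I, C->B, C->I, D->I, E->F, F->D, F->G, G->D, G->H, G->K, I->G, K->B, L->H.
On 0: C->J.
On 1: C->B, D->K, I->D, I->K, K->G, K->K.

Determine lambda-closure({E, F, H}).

{B, D, E, F, G, H, I, K}

Start with {E, F, H}.
From F via lambda: add D, G.
From D via lambda: add I.
From G via lambda: add K.
From K via lambda: add B.
No new states can be added; the closed set is {B, D, E, F, G, H, I, K}.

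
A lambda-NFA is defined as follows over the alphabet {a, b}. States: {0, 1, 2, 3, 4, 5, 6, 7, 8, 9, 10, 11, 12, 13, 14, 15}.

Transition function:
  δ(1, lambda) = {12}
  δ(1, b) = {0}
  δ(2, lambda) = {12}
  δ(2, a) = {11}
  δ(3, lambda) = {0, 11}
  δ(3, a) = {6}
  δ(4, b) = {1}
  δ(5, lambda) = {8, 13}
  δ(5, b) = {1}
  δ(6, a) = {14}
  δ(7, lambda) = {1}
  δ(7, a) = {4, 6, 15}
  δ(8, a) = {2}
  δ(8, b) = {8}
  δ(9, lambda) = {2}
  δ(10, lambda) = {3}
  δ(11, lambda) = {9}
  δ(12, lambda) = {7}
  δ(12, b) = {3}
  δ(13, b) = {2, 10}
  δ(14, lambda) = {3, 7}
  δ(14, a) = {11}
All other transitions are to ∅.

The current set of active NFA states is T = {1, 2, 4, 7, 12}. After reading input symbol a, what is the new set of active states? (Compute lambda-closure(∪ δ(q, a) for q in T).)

{1, 2, 4, 6, 7, 9, 11, 12, 15}

2 on a → {11}.
7 on a → {4, 6, 15}.
No a-transition from 1, 4, 12.
Union after reading a: {4, 6, 11, 15}.
Now take the lambda-closure:
From 11 via lambda: add 9.
From 9 via lambda: add 2.
From 2 via lambda: add 12.
From 12 via lambda: add 7.
From 7 via lambda: add 1.
No new states can be added; the closed set is {1, 2, 4, 6, 7, 9, 11, 12, 15}.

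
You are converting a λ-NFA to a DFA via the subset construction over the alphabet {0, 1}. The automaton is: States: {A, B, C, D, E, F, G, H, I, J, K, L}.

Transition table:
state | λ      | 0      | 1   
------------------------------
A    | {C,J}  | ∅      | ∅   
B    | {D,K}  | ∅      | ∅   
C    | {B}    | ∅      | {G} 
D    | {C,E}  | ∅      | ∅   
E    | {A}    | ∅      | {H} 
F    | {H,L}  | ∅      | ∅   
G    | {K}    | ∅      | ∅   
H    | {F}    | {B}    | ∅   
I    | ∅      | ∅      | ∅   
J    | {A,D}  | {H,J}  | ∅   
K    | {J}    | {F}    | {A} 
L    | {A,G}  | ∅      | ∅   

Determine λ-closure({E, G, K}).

{A, B, C, D, E, G, J, K}

Start with {E, G, K}.
From E via λ: add A.
From K via λ: add J.
From A via λ: add C.
From J via λ: add D.
From C via λ: add B.
No new states can be added; the closed set is {A, B, C, D, E, G, J, K}.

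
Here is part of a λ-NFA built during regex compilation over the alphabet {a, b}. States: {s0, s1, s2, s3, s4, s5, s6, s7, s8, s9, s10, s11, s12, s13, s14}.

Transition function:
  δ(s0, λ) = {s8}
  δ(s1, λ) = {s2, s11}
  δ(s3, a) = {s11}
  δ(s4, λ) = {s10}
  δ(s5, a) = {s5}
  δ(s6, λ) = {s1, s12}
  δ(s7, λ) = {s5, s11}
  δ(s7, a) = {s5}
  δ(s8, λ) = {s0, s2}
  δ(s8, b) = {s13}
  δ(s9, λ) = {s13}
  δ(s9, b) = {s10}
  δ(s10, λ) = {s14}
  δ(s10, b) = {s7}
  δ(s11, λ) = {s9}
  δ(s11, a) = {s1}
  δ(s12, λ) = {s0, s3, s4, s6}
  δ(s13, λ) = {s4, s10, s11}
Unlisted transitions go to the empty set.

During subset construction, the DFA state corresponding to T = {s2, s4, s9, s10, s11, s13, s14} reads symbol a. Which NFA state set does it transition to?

s11 on a → {s1}.
No a-transition from s2, s4, s9, s10, s13, s14.
Union after reading a: {s1}.
Now take the λ-closure:
From s1 via λ: add s2, s11.
From s11 via λ: add s9.
From s9 via λ: add s13.
From s13 via λ: add s4, s10.
From s10 via λ: add s14.
No new states can be added; the closed set is {s1, s2, s4, s9, s10, s11, s13, s14}.

{s1, s2, s4, s9, s10, s11, s13, s14}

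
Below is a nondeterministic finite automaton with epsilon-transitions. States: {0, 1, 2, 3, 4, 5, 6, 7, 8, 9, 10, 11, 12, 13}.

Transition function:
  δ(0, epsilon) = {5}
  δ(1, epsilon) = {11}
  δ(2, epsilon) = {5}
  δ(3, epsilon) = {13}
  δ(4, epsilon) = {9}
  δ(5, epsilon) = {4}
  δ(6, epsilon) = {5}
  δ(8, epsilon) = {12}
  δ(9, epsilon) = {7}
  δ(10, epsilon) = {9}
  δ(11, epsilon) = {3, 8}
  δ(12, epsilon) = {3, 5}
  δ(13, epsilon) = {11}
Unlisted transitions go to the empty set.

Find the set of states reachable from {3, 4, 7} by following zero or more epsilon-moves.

{3, 4, 5, 7, 8, 9, 11, 12, 13}

Start with {3, 4, 7}.
From 3 via epsilon: add 13.
From 4 via epsilon: add 9.
From 13 via epsilon: add 11.
From 11 via epsilon: add 8.
From 8 via epsilon: add 12.
From 12 via epsilon: add 5.
No new states can be added; the closed set is {3, 4, 5, 7, 8, 9, 11, 12, 13}.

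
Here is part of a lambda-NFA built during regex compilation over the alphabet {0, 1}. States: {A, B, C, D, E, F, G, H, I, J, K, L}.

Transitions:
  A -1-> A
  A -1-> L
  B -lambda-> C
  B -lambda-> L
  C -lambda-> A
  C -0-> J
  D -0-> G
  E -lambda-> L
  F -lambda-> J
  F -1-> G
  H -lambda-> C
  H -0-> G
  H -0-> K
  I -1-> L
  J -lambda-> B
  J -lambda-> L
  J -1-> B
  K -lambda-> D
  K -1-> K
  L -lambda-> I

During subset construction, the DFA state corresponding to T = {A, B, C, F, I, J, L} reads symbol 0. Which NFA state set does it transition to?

{A, B, C, I, J, L}

C on 0 → {J}.
No 0-transition from A, B, F, I, J, L.
Union after reading 0: {J}.
Now take the lambda-closure:
From J via lambda: add B, L.
From B via lambda: add C.
From L via lambda: add I.
From C via lambda: add A.
No new states can be added; the closed set is {A, B, C, I, J, L}.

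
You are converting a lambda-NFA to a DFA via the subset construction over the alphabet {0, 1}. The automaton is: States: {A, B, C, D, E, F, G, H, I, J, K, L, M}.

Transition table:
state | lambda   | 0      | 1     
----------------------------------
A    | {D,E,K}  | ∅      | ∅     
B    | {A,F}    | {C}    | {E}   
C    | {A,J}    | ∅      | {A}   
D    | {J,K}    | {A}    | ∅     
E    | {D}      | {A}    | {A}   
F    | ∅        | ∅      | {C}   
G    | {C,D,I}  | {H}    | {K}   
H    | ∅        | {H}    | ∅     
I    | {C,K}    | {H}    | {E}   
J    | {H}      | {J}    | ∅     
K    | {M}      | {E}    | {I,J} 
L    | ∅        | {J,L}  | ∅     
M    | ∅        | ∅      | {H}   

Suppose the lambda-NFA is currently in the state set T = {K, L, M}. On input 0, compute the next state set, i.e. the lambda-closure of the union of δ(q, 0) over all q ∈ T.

{D, E, H, J, K, L, M}

K on 0 → {E}.
L on 0 → {J, L}.
No 0-transition from M.
Union after reading 0: {E, J, L}.
Now take the lambda-closure:
From E via lambda: add D.
From J via lambda: add H.
From D via lambda: add K.
From K via lambda: add M.
No new states can be added; the closed set is {D, E, H, J, K, L, M}.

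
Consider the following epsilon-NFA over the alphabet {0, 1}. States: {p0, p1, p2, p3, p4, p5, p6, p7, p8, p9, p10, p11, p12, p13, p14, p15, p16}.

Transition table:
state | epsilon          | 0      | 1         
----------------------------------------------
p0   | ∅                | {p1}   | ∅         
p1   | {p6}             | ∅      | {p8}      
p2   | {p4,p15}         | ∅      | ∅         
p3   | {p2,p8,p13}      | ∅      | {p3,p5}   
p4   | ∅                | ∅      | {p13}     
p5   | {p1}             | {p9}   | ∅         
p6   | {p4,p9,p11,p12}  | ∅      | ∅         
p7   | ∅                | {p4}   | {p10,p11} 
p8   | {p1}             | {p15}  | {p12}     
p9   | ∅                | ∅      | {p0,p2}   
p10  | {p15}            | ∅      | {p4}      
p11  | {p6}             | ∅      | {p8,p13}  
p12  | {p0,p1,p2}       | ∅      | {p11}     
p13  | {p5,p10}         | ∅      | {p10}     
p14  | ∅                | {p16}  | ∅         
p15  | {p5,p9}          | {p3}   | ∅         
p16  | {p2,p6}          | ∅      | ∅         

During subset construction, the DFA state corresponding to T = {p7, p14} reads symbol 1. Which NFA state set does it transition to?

p7 on 1 → {p10, p11}.
No 1-transition from p14.
Union after reading 1: {p10, p11}.
Now take the epsilon-closure:
From p10 via epsilon: add p15.
From p11 via epsilon: add p6.
From p6 via epsilon: add p4, p9, p12.
From p15 via epsilon: add p5.
From p5 via epsilon: add p1.
From p12 via epsilon: add p0, p2.
No new states can be added; the closed set is {p0, p1, p2, p4, p5, p6, p9, p10, p11, p12, p15}.

{p0, p1, p2, p4, p5, p6, p9, p10, p11, p12, p15}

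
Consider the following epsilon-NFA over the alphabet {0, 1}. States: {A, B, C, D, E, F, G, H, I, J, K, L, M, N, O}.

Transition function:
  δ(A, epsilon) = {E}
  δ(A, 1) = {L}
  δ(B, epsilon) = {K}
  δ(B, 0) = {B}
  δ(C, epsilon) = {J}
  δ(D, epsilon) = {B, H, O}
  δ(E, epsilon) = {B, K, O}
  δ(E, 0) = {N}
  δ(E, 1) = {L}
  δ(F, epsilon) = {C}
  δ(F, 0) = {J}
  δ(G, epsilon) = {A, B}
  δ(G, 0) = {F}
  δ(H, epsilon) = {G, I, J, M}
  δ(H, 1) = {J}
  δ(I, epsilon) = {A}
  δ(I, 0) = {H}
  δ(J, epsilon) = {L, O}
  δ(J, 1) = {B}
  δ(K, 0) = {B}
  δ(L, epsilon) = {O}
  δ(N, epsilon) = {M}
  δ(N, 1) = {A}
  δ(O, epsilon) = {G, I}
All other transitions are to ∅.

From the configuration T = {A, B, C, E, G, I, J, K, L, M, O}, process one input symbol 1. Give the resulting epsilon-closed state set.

A on 1 → {L}.
E on 1 → {L}.
J on 1 → {B}.
No 1-transition from B, C, G, I, K, L, M, O.
Union after reading 1: {B, L}.
Now take the epsilon-closure:
From B via epsilon: add K.
From L via epsilon: add O.
From O via epsilon: add G, I.
From G via epsilon: add A.
From A via epsilon: add E.
No new states can be added; the closed set is {A, B, E, G, I, K, L, O}.

{A, B, E, G, I, K, L, O}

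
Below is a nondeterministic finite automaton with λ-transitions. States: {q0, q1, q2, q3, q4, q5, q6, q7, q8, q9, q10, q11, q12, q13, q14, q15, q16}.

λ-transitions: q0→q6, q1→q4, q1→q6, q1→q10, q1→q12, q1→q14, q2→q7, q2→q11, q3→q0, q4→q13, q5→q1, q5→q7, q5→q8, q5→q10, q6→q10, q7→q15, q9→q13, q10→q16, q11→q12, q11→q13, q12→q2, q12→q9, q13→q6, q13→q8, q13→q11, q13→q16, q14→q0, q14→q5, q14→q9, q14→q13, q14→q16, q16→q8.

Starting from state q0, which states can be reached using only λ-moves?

Start with {q0}.
From q0 via λ: add q6.
From q6 via λ: add q10.
From q10 via λ: add q16.
From q16 via λ: add q8.
No new states can be added; the closed set is {q0, q6, q8, q10, q16}.

{q0, q6, q8, q10, q16}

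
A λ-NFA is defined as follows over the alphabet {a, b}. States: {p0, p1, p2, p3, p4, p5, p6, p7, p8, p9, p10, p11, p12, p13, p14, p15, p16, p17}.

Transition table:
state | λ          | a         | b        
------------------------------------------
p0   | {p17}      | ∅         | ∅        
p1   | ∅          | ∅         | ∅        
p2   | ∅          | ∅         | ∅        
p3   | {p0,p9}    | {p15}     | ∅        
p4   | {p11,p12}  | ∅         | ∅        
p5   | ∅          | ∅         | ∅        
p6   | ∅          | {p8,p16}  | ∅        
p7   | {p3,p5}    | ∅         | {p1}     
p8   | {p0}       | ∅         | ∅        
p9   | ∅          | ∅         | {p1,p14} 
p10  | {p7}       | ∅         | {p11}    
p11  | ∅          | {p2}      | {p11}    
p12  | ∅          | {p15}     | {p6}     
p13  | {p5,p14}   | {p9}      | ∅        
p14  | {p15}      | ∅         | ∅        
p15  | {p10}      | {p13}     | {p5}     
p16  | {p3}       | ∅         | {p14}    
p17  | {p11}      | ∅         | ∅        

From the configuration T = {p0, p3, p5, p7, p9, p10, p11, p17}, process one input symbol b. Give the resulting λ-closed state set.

{p0, p1, p3, p5, p7, p9, p10, p11, p14, p15, p17}

p7 on b → {p1}.
p9 on b → {p1, p14}.
p10 on b → {p11}.
p11 on b → {p11}.
No b-transition from p0, p3, p5, p17.
Union after reading b: {p1, p11, p14}.
Now take the λ-closure:
From p14 via λ: add p15.
From p15 via λ: add p10.
From p10 via λ: add p7.
From p7 via λ: add p3, p5.
From p3 via λ: add p0, p9.
From p0 via λ: add p17.
No new states can be added; the closed set is {p0, p1, p3, p5, p7, p9, p10, p11, p14, p15, p17}.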